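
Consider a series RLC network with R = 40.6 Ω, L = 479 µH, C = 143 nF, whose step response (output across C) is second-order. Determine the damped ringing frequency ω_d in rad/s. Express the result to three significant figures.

For a series RLC circuit (capacitor voltage as output), ω_n = 1/√(LC) = 1/√(479 µH · 143 nF) = 121000 rad/s.
ζ = (R/2)·√(C/L) = (40.6/2)·√(143 nF/479 µH) = 0.351.
ω_d = ω_n√(1−ζ²) = 113000 rad/s.

ω_d ≈ 113000 rad/s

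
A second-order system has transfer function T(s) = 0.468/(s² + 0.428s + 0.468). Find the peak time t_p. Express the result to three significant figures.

ω_n = √0.468 = 0.684 rad/s; ζ = 0.428/(2·0.684) = 0.313.
The damped frequency ω_d = ω_n√(1−ζ²) = 0.650 rad/s. Then t_p = π/ω_d = 4.83 s.

t_p ≈ 4.83 s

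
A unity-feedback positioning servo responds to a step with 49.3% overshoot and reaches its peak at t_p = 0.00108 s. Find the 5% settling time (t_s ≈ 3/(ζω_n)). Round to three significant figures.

t_s ≈ 0.00458 s

ζ from %OS: ζ = |ln 0.493|/√(π²+ln²0.493) = 0.220.
t_p = π/ω_d ⇒ ω_d = 2910 rad/s; then ω_n = ω_d/√(1−ζ²) = 2980 rad/s.
t_s ≈ 3/(ζω_n) = 3/(0.220·2980) = 0.00458 s.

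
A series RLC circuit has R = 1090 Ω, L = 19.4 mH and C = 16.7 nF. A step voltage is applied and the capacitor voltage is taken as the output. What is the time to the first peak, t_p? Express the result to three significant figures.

For a series RLC circuit (capacitor voltage as output), ω_n = 1/√(LC) = 1/√(19.4 mH · 16.7 nF) = 55600 rad/s.
ζ = (R/2)·√(C/L) = (1090/2)·√(16.7 nF/19.4 mH) = 0.506.
ω_d = ω_n√(1−ζ²) = 47900 rad/s. t_p = π/ω_d = 0.0000655 s.

t_p ≈ 0.0000655 s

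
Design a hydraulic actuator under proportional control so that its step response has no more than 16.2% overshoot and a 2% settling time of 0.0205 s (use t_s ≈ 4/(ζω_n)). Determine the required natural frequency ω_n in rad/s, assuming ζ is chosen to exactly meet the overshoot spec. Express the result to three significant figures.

ζ = −ln(OS)/√(π² + (ln OS)²). With OS = 0.162, ln OS = −1.820 and ζ = 1.820/3.631 = 0.501.
From t_s ≈ 4/(ζω_n): ω_n = 4/(ζ·t_s) = 4/(0.501·0.0205) = 389 rad/s.

ω_n ≈ 389 rad/s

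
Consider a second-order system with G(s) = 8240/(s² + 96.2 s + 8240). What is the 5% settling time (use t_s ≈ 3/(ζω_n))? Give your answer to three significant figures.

t_s ≈ 0.0624 s

ω_n = √8240 = 90.8 rad/s; ζ = 96.2/(2·90.8) = 0.530.
t_s ≈ 3/(ζω_n) = 3/(0.530·90.8) = 0.0624 s.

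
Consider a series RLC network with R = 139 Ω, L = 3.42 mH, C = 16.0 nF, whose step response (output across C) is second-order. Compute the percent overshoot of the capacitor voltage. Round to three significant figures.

For a series RLC circuit (capacitor voltage as output), ω_n = 1/√(LC) = 1/√(3.42 mH · 16.0 nF) = 135000 rad/s.
ζ = (R/2)·√(C/L) = (139/2)·√(16.0 nF/3.42 mH) = 0.150.
%OS = 100 e^{−πζ/√(1−ζ²)} with ζ = 0.150 gives 62.0%.

%OS ≈ 62.0%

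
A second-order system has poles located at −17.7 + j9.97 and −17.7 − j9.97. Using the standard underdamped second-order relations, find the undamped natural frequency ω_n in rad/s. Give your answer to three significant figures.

|pole| = ω_n = √(17.7² + 9.97²) = 20.3 rad/s; ζ = cos θ = σ/ω_n = 0.871.

ω_n ≈ 20.3 rad/s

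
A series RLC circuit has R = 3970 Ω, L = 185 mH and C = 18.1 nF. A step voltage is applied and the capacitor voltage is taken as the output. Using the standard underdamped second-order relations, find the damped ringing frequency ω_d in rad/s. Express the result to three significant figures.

ω_d ≈ 13500 rad/s

For a series RLC circuit (capacitor voltage as output), ω_n = 1/√(LC) = 1/√(185 mH · 18.1 nF) = 17300 rad/s.
ζ = (R/2)·√(C/L) = (3970/2)·√(18.1 nF/185 mH) = 0.621.
The damped frequency ω_d = ω_n√(1−ζ²) = 13500 rad/s.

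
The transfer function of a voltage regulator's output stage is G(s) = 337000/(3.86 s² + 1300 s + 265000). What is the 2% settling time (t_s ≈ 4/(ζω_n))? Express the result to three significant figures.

Dividing through by 3.86: denominator becomes s² + 336.8 s + 68650.
So ω_n = √68650 = 262 rad/s and ζ = 336.8/(2·262) = 0.643.
t_s ≈ 4/(ζω_n) = 0.0238 s.

t_s ≈ 0.0238 s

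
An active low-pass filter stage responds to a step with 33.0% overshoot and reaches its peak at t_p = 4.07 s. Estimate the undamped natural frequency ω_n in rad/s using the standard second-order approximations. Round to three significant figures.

ω_n ≈ 0.819 rad/s

ζ from %OS: ζ = |ln 0.330|/√(π²+ln²0.330) = 0.333.
t_p = π/ω_d ⇒ ω_d = 0.772 rad/s; then ω_n = ω_d/√(1−ζ²) = 0.819 rad/s.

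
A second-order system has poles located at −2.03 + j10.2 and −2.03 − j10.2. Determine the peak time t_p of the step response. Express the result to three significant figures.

t_p = π/ω_d with ω_d = 10.2 (the imaginary part), so t_p = 0.308 s.

t_p ≈ 0.308 s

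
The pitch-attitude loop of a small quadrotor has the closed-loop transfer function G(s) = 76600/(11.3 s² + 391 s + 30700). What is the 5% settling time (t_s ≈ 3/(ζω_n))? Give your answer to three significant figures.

t_s ≈ 0.173 s

Dividing through by 11.3: denominator becomes s² + 34.60 s + 2717.
So ω_n = √2717 = 52.1 rad/s and ζ = 34.60/(2·52.1) = 0.332.
t_s ≈ 3/(ζω_n) = 0.173 s.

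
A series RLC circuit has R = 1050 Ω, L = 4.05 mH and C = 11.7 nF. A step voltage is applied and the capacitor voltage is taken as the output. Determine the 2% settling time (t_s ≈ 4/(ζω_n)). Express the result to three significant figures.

t_s ≈ 0.0000309 s

For a series RLC circuit (capacitor voltage as output), ω_n = 1/√(LC) = 1/√(4.05 mH · 11.7 nF) = 145000 rad/s.
ζ = (R/2)·√(C/L) = (1050/2)·√(11.7 nF/4.05 mH) = 0.892.
t_s ≈ 4/(ζω_n) = 0.0000309 s.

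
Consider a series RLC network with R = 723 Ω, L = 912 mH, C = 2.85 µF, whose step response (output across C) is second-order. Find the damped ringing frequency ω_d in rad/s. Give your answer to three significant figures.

For a series RLC circuit (capacitor voltage as output), ω_n = 1/√(LC) = 1/√(912 mH · 2.85 µF) = 620 rad/s.
ζ = (R/2)·√(C/L) = (723/2)·√(2.85 µF/912 mH) = 0.639.
ω_d = ω_n√(1−ζ²) = 477 rad/s.

ω_d ≈ 477 rad/s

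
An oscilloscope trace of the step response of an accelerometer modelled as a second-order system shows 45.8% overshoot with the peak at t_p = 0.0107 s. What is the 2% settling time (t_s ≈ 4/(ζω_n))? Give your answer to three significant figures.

From the overshoot, ζ = −ln(OS)/√(π²+ln²(OS)) = 0.241.
From t_p = π/ω_d, ω_d = π/0.0107 = 294 rad/s, so ω_n = ω_d/√(1−ζ²) = 303 rad/s.
t_s ≈ 4/(ζω_n) = 4/(0.241·303) = 0.0548 s.

t_s ≈ 0.0548 s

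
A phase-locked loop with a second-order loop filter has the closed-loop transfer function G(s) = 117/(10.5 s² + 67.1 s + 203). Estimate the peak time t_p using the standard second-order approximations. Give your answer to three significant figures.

Dividing through by 10.5: denominator becomes s² + 6.390 s + 19.33.
So ω_n = √19.33 = 4.40 rad/s and ζ = 6.390/(2·4.40) = 0.727.
The damped frequency ω_d = ω_n√(1−ζ²) = 3.02 rad/s. t_p = π/ω_d = 1.04 s.

t_p ≈ 1.04 s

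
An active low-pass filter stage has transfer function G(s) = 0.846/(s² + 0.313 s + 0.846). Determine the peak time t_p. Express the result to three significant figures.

t_p ≈ 3.47 s

Matching coefficients with s² + 2ζω_n s + ω_n² gives ω_n² = 0.846 ⇒ ω_n = 0.920 rad/s, and ζ = 0.313/(2ω_n) = 0.170.
The damped frequency ω_d = ω_n√(1−ζ²) = 0.906 rad/s. Then t_p = π/ω_d = 3.47 s.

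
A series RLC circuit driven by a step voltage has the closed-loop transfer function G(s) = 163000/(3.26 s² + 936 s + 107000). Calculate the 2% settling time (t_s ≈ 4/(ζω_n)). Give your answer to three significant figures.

Dividing through by 3.26: denominator becomes s² + 287.1 s + 32820.
So ω_n = √32820 = 181 rad/s and ζ = 287.1/(2·181) = 0.792.
t_s ≈ 4/(ζω_n) = 0.0279 s.

t_s ≈ 0.0279 s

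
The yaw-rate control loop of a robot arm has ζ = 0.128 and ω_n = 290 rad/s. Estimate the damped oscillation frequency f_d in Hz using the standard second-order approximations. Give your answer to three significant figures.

f_d ≈ 45.8 Hz

ω_d = ω_n√(1−ζ²) = 290·√0.984 = 288 rad/s.
f_d = ω_d/(2π) = 45.8 Hz.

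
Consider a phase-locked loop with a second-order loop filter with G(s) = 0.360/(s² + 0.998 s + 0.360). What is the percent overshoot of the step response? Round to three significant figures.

Matching coefficients with s² + 2ζω_n s + ω_n² gives ω_n² = 0.360 ⇒ ω_n = 0.600 rad/s, and ζ = 0.998/(2ω_n) = 0.832.
Overshoot: exp(−π·0.832/√(1−0.832²)) = 0.00905, i.e. 0.905%.

%OS ≈ 0.905%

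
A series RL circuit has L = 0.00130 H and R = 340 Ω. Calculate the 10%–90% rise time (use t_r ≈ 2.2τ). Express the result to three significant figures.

t_r ≈ 0.00000841 s

τ = L/R = 0.00130/340 = 0.00000382 s.
t_r ≈ 2.2τ = 0.00000841 s.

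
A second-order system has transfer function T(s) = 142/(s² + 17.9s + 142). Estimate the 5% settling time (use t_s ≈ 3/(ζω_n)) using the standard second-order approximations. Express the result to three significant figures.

t_s ≈ 0.335 s

Matching coefficients with s² + 2ζω_n s + ω_n² gives ω_n² = 142 ⇒ ω_n = 11.9 rad/s, and ζ = 17.9/(2ω_n) = 0.751.
t_s ≈ 3/(ζω_n) = 3/(0.751·11.9) = 0.335 s.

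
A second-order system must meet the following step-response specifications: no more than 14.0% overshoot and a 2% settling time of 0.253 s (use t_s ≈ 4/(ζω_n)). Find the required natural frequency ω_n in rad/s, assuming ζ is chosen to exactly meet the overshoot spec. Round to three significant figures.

From %OS = 100·exp(−πζ/√(1−ζ²)), invert to get ζ = −ln(OS)/√(π² + ln²(OS)) with OS = 0.140.
−ln 0.140 = 1.966, so ζ = 1.966/√(π² + 3.866) = 0.531.
Then ω_n = 4/(ζ t_s) = 4/(0.531 × 0.253) = 29.8 rad/s.

ω_n ≈ 29.8 rad/s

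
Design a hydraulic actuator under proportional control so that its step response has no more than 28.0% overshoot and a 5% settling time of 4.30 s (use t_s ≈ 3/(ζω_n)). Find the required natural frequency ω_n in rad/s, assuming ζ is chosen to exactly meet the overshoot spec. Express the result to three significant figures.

ζ = −ln(OS)/√(π² + (ln OS)²). With OS = 0.280, ln OS = −1.273 and ζ = 1.273/3.390 = 0.376.
Then ω_n = 3/(ζ t_s) = 3/(0.376 × 4.30) = 1.86 rad/s.

ω_n ≈ 1.86 rad/s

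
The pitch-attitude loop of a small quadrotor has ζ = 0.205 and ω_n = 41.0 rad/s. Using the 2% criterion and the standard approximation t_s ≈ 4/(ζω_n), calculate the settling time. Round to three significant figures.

t_s ≈ 4/(ζω_n) = 4/(0.205 × 41.0) = 0.476 s.

t_s ≈ 0.476 s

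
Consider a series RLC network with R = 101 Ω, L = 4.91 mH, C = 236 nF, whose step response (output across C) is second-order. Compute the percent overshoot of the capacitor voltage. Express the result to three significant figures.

For a series RLC circuit (capacitor voltage as output), ω_n = 1/√(LC) = 1/√(4.91 mH · 236 nF) = 29400 rad/s.
ζ = (R/2)·√(C/L) = (101/2)·√(236 nF/4.91 mH) = 0.350.
Overshoot: exp(−π·0.350/√(1−0.350²)) = 0.309, i.e. 30.9%.

%OS ≈ 30.9%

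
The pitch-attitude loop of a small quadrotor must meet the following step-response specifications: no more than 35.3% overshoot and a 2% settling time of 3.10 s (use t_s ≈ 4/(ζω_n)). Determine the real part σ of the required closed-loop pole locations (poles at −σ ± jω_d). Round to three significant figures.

The settling-time spec alone fixes σ = ζω_n = 4/t_s = 4/3.10 = 1.29.
(Overshoot then fixes ζ = 0.315 and hence ω_d = σ·√(1−ζ²)/ζ = 3.89 rad/s.)

σ ≈ 1.29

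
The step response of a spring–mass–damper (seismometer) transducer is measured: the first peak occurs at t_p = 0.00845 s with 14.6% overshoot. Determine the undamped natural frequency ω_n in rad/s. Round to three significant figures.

ζ from %OS: ζ = |ln 0.146|/√(π²+ln²0.146) = 0.522.
t_p = π/ω_d ⇒ ω_d = 372 rad/s; then ω_n = ω_d/√(1−ζ²) = 436 rad/s.

ω_n ≈ 436 rad/s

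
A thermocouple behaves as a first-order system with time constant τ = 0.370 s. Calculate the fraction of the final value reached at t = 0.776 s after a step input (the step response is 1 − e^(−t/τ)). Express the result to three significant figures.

y/y_∞ ≈ 0.877

y(t)/y_∞ = 1 − e^(−t/τ) = 1 − e^(−0.776/0.370) = 1 − e^(−2.10) = 0.877.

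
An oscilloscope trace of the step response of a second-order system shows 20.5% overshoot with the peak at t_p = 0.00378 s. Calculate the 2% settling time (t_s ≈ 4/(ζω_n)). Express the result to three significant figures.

From the overshoot, ζ = −ln(OS)/√(π²+ln²(OS)) = 0.450.
From t_p = π/ω_d, ω_d = π/0.00378 = 831 rad/s, so ω_n = ω_d/√(1−ζ²) = 931 rad/s.
t_s ≈ 4/(ζω_n) = 4/(0.450·931) = 0.00954 s.

t_s ≈ 0.00954 s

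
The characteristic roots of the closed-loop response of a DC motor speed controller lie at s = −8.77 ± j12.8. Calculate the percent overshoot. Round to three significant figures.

%OS ≈ 11.6%

|pole| = ω_n = √(8.77² + 12.8²) = 15.5 rad/s; ζ = cos θ = σ/ω_n = 0.565.
%OS = 100 e^{−πζ/√(1−ζ²)} with ζ = 0.565 gives 11.6%.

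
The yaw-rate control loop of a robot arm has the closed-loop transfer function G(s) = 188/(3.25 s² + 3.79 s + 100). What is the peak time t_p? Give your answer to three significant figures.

Dividing through by 3.25: denominator becomes s² + 1.166 s + 30.77.
So ω_n = √30.77 = 5.55 rad/s and ζ = 1.166/(2·5.55) = 0.105.
ω_d = 5.55·√(1 − 0.105²) = 5.52 rad/s. t_p = π/ω_d = 0.570 s.

t_p ≈ 0.570 s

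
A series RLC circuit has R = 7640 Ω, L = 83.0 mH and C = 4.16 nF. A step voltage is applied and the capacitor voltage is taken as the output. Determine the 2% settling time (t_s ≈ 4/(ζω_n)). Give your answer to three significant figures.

For a series RLC circuit (capacitor voltage as output), ω_n = 1/√(LC) = 1/√(83.0 mH · 4.16 nF) = 53800 rad/s.
ζ = (R/2)·√(C/L) = (7640/2)·√(4.16 nF/83.0 mH) = 0.855.
t_s ≈ 4/(ζω_n) = 0.0000869 s.

t_s ≈ 0.0000869 s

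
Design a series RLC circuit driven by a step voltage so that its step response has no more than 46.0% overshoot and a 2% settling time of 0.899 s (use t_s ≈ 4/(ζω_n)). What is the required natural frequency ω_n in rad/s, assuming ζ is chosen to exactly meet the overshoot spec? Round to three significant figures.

ω_n ≈ 18.5 rad/s

ζ = −ln(OS)/√(π² + (ln OS)²). With OS = 0.460, ln OS = −0.7765 and ζ = 0.7765/3.236 = 0.240.
From t_s ≈ 4/(ζω_n): ω_n = 4/(ζ·t_s) = 4/(0.240·0.899) = 18.5 rad/s.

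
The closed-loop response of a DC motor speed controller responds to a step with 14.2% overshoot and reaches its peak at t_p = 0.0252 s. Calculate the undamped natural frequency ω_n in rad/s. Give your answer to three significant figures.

ω_n ≈ 147 rad/s

ζ from %OS: ζ = |ln 0.142|/√(π²+ln²0.142) = 0.528.
From t_p = π/ω_d, ω_d = π/0.0252 = 125 rad/s, so ω_n = ω_d/√(1−ζ²) = 147 rad/s.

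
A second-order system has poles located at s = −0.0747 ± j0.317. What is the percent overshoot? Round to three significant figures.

|pole| = ω_n = √(0.0747² + 0.317²) = 0.326 rad/s; ζ = cos θ = σ/ω_n = 0.229.
%OS = 100·exp(−πζ/√(1−ζ²)) = 47.7%.

%OS ≈ 47.7%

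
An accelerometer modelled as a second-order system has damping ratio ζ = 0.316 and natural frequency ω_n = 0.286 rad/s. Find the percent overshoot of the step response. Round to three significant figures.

%OS ≈ 35.1%

For an underdamped second-order system, %OS = 100·exp(−πζ/√(1−ζ²)).
πζ/√(1−ζ²) = π·0.316/√(1−0.0999) = 1.046, so %OS = 100·e^(−1.046) = 35.1%.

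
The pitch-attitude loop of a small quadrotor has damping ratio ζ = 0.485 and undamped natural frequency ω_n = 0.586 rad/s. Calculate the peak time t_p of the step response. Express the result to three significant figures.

The damped frequency is ω_d = ω_n√(1−ζ²) = 0.586·√(1−0.235) = 0.512 rad/s.
Peak time t_p = π/ω_d = π/0.512 = 6.13 s.

t_p ≈ 6.13 s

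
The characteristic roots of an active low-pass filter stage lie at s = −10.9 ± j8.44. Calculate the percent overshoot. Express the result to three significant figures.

The poles are at −σ ± jω_d with σ = 10.9 and ω_d = 8.44, so ω_n = √(σ²+ω_d²) = 13.8 rad/s and ζ = σ/ω_n = 0.791.
Overshoot: exp(−π·0.791/√(1−0.791²)) = 0.0173, i.e. 1.73%.

%OS ≈ 1.73%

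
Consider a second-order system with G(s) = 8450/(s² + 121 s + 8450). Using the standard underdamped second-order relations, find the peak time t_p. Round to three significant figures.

ω_n = √8450 = 91.9 rad/s; ζ = 121/(2·91.9) = 0.658.
ω_d = ω_n√(1−ζ²) = 69.2 rad/s. Then t_p = π/ω_d = 0.0454 s.

t_p ≈ 0.0454 s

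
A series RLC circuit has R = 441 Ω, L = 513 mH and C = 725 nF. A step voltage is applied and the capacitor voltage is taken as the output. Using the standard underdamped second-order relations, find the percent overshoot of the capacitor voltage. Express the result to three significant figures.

%OS ≈ 42.6%

For a series RLC circuit (capacitor voltage as output), ω_n = 1/√(LC) = 1/√(513 mH · 725 nF) = 1640 rad/s.
ζ = (R/2)·√(C/L) = (441/2)·√(725 nF/513 mH) = 0.262.
Overshoot: exp(−π·0.262/√(1−0.262²)) = 0.426, i.e. 42.6%.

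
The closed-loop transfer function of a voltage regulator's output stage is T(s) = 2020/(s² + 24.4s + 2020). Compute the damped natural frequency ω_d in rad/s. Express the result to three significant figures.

ω_d ≈ 43.3 rad/s

Matching coefficients with s² + 2ζω_n s + ω_n² gives ω_n² = 2020 ⇒ ω_n = 44.9 rad/s, and ζ = 24.4/(2ω_n) = 0.271.
ω_d = 44.9·√(1 − 0.271²) = 43.3 rad/s.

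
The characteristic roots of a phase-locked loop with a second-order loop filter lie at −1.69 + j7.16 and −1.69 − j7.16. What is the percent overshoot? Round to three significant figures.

|pole| = ω_n = √(1.69² + 7.16²) = 7.36 rad/s; ζ = cos θ = σ/ω_n = 0.230.
%OS = 100 e^{−πζ/√(1−ζ²)} with ζ = 0.230 gives 47.6%.

%OS ≈ 47.6%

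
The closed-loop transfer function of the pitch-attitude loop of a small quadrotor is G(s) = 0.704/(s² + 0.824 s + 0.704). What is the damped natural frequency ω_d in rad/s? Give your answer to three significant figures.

ω_d ≈ 0.731 rad/s

Matching coefficients with s² + 2ζω_n s + ω_n² gives ω_n² = 0.704 ⇒ ω_n = 0.839 rad/s, and ζ = 0.824/(2ω_n) = 0.491.
The damped frequency ω_d = ω_n√(1−ζ²) = 0.731 rad/s.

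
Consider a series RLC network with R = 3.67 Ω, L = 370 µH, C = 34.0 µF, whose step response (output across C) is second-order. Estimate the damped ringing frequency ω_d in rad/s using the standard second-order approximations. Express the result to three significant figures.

For a series RLC circuit (capacitor voltage as output), ω_n = 1/√(LC) = 1/√(370 µH · 34.0 µF) = 8920 rad/s.
ζ = (R/2)·√(C/L) = (3.67/2)·√(34.0 µF/370 µH) = 0.556.
The damped frequency ω_d = ω_n√(1−ζ²) = 7410 rad/s.

ω_d ≈ 7410 rad/s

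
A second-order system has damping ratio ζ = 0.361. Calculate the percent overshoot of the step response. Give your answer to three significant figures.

%OS ≈ 29.6%

For an underdamped second-order system, %OS = 100·exp(−πζ/√(1−ζ²)).
πζ/√(1−ζ²) = π·0.361/√(1−0.130) = 1.216, so %OS = 100·e^(−1.216) = 29.6%.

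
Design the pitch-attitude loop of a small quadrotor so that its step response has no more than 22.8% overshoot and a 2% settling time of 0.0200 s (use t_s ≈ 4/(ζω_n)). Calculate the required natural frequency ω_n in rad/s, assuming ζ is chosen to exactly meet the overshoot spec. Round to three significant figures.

ω_n ≈ 470 rad/s

Inverting the overshoot relation: ζ = |ln 0.228|/√(π² + ln²0.228) = 0.426.
Then ω_n = 4/(ζ t_s) = 4/(0.426 × 0.0200) = 470 rad/s.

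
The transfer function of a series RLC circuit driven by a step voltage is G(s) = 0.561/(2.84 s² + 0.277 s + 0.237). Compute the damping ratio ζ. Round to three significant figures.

Dividing through by 2.84: denominator becomes s² + 0.09754 s + 0.08345.
So ω_n = √0.08345 = 0.289 rad/s and ζ = 0.09754/(2·0.289) = 0.169.

ζ ≈ 0.169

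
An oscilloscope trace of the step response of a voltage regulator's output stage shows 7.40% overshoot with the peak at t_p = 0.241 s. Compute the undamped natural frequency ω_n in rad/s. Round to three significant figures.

ω_n ≈ 16.9 rad/s

From the overshoot, ζ = −ln(OS)/√(π²+ln²(OS)) = 0.638.
From t_p = π/ω_d, ω_d = π/0.241 = 13.0 rad/s, so ω_n = ω_d/√(1−ζ²) = 16.9 rad/s.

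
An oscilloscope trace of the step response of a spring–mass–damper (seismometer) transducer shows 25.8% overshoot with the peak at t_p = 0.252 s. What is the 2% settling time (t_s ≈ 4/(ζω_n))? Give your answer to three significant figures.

From the overshoot, ζ = −ln(OS)/√(π²+ln²(OS)) = 0.396.
t_p = π/ω_d ⇒ ω_d = 12.5 rad/s; then ω_n = ω_d/√(1−ζ²) = 13.6 rad/s.
t_s ≈ 4/(ζω_n) = 4/(0.396·13.6) = 0.744 s.

t_s ≈ 0.744 s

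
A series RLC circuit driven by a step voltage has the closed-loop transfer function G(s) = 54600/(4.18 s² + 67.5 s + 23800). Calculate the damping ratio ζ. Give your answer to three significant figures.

Dividing through by 4.18: denominator becomes s² + 16.15 s + 5694.
So ω_n = √5694 = 75.5 rad/s and ζ = 16.15/(2·75.5) = 0.107.

ζ ≈ 0.107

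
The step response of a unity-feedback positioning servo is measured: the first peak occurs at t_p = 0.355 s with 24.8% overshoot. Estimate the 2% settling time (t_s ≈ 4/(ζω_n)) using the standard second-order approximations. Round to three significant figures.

The overshoot fixes ζ = −ln(OS)/√(π²+ln²(OS)) = 0.406.
t_p = π/ω_d ⇒ ω_d = 8.85 rad/s; then ω_n = ω_d/√(1−ζ²) = 9.68 rad/s.
t_s ≈ 4/(ζω_n) = 4/(0.406·9.68) = 1.02 s.

t_s ≈ 1.02 s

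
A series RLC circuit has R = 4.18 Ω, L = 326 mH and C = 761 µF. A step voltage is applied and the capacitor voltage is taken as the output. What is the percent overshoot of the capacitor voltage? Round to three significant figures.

%OS ≈ 72.7%

For a series RLC circuit (capacitor voltage as output), ω_n = 1/√(LC) = 1/√(326 mH · 761 µF) = 63.5 rad/s.
ζ = (R/2)·√(C/L) = (4.18/2)·√(761 µF/326 mH) = 0.101.
%OS = 100 e^{−πζ/√(1−ζ²)} with ζ = 0.101 gives 72.7%.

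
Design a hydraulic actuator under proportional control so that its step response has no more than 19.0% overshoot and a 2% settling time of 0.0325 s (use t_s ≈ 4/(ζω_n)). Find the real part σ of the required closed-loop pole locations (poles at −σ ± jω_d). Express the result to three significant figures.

The settling-time spec alone fixes σ = ζω_n = 4/t_s = 4/0.0325 = 123.
(Overshoot then fixes ζ = 0.467 and hence ω_d = σ·√(1−ζ²)/ζ = 233 rad/s.)

σ ≈ 123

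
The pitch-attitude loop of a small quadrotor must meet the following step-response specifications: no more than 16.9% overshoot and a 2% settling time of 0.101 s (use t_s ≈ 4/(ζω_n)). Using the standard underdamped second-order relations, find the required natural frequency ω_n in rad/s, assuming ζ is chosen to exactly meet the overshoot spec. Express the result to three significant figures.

Inverting the overshoot relation: ζ = |ln 0.169|/√(π² + ln²0.169) = 0.493.
Then ω_n = 4/(ζ t_s) = 4/(0.493 × 0.101) = 80.4 rad/s.

ω_n ≈ 80.4 rad/s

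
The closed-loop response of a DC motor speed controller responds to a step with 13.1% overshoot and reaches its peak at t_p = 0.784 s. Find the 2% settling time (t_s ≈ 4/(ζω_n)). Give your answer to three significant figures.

t_s ≈ 1.54 s

The overshoot fixes ζ = −ln(OS)/√(π²+ln²(OS)) = 0.543.
t_p = π/ω_d ⇒ ω_d = 4.01 rad/s; then ω_n = ω_d/√(1−ζ²) = 4.77 rad/s.
t_s ≈ 4/(ζω_n) = 4/(0.543·4.77) = 1.54 s.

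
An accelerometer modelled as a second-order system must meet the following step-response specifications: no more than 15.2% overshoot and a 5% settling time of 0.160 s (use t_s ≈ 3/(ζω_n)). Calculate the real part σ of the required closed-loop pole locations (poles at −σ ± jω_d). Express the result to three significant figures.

The settling-time spec alone fixes σ = ζω_n = 3/t_s = 3/0.160 = 18.7.
(Overshoot then fixes ζ = 0.514 and hence ω_d = σ·√(1−ζ²)/ζ = 31.3 rad/s.)

σ ≈ 18.7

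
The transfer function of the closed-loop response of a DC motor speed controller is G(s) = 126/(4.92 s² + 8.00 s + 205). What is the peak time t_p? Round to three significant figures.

Dividing through by 4.92: denominator becomes s² + 1.626 s + 41.67.
So ω_n = √41.67 = 6.45 rad/s and ζ = 1.626/(2·6.45) = 0.126.
The damped frequency ω_d = ω_n√(1−ζ²) = 6.40 rad/s. t_p = π/ω_d = 0.491 s.

t_p ≈ 0.491 s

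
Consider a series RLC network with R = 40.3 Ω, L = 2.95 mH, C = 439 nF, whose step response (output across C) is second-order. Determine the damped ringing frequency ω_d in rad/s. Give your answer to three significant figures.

For a series RLC circuit (capacitor voltage as output), ω_n = 1/√(LC) = 1/√(2.95 mH · 439 nF) = 27800 rad/s.
ζ = (R/2)·√(C/L) = (40.3/2)·√(439 nF/2.95 mH) = 0.246.
The damped frequency ω_d = ω_n√(1−ζ²) = 26900 rad/s.

ω_d ≈ 26900 rad/s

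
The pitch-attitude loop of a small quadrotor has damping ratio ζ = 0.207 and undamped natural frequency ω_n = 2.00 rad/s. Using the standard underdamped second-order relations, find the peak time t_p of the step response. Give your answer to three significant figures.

The damped frequency is ω_d = ω_n√(1−ζ²) = 2.00·√(1−0.0428) = 1.96 rad/s.
Peak time t_p = π/ω_d = π/1.96 = 1.61 s.

t_p ≈ 1.61 s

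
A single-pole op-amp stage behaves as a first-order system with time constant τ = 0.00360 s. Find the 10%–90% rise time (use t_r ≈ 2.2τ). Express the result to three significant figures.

t_r ≈ 0.00792 s

t_r ≈ 2.2τ = 0.00792 s.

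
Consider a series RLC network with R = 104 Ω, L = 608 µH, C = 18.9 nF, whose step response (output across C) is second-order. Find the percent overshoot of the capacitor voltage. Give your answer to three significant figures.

For a series RLC circuit (capacitor voltage as output), ω_n = 1/√(LC) = 1/√(608 µH · 18.9 nF) = 295000 rad/s.
ζ = (R/2)·√(C/L) = (104/2)·√(18.9 nF/608 µH) = 0.290.
%OS = 100 e^{−πζ/√(1−ζ²)} with ζ = 0.290 gives 38.6%.

%OS ≈ 38.6%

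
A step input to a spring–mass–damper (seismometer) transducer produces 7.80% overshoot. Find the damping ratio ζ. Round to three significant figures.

ζ ≈ 0.630

ζ = −ln(OS)/√(π² + (ln OS)²). With OS = 0.0780, ln OS = −2.551 and ζ = 2.551/4.047 = 0.630.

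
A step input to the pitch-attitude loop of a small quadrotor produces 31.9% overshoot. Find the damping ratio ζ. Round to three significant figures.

From %OS = 100·exp(−πζ/√(1−ζ²)), invert to get ζ = −ln(OS)/√(π² + ln²(OS)) with OS = 0.319.
−ln 0.319 = 1.143, so ζ = 1.143/√(π² + 1.305) = 0.342.

ζ ≈ 0.342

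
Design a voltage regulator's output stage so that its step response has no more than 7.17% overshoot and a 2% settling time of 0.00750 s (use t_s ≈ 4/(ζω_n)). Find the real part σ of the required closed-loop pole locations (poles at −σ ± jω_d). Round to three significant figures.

σ ≈ 533

The settling-time spec alone fixes σ = ζω_n = 4/t_s = 4/0.00750 = 533.
(Overshoot then fixes ζ = 0.643 and hence ω_d = σ·√(1−ζ²)/ζ = 636 rad/s.)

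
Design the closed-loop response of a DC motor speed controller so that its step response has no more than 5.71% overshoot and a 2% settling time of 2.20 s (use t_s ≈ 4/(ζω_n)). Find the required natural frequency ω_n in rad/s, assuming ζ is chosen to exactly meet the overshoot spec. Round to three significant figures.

From %OS = 100·exp(−πζ/√(1−ζ²)), invert to get ζ = −ln(OS)/√(π² + ln²(OS)) with OS = 0.0571.
−ln 0.0571 = 2.863, so ζ = 2.863/√(π² + 8.196) = 0.674.
Then ω_n = 4/(ζ t_s) = 4/(0.674 × 2.20) = 2.70 rad/s.

ω_n ≈ 2.70 rad/s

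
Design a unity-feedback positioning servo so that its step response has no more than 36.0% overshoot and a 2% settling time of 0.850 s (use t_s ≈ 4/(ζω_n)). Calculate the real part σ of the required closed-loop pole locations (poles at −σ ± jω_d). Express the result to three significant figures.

The settling-time spec alone fixes σ = ζω_n = 4/t_s = 4/0.850 = 4.71.
(Overshoot then fixes ζ = 0.309 and hence ω_d = σ·√(1−ζ²)/ζ = 14.5 rad/s.)

σ ≈ 4.71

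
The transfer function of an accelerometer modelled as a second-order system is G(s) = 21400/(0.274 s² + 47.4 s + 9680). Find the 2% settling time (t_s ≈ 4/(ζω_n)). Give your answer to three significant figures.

t_s ≈ 0.0462 s

Dividing through by 0.274: denominator becomes s² + 173.0 s + 35330.
So ω_n = √35330 = 188 rad/s and ζ = 173.0/(2·188) = 0.460.
t_s ≈ 4/(ζω_n) = 0.0462 s.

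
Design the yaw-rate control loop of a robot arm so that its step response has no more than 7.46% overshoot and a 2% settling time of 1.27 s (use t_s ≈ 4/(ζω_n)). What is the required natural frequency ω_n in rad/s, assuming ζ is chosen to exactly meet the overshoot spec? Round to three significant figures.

Inverting the overshoot relation: ζ = |ln 0.0746|/√(π² + ln²0.0746) = 0.637.
From t_s ≈ 4/(ζω_n): ω_n = 4/(ζ·t_s) = 4/(0.637·1.27) = 4.94 rad/s.

ω_n ≈ 4.94 rad/s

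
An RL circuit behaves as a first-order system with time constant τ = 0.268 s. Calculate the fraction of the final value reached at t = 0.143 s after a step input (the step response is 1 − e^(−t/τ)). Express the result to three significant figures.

y(t)/y_∞ = 1 − e^(−t/τ) = 1 − e^(−0.143/0.268) = 1 − e^(−0.534) = 0.413.

y/y_∞ ≈ 0.413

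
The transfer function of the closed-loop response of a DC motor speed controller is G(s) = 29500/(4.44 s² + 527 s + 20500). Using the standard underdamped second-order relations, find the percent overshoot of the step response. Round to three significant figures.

%OS ≈ 0.357%

Dividing through by 4.44: denominator becomes s² + 118.7 s + 4617.
So ω_n = √4617 = 67.9 rad/s and ζ = 118.7/(2·67.9) = 0.873.
%OS = 100 e^{−πζ/√(1−ζ²)} with ζ = 0.873 gives 0.357%.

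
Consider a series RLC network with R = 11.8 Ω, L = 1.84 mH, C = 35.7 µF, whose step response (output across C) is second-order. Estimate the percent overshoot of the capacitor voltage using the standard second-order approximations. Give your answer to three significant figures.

For a series RLC circuit (capacitor voltage as output), ω_n = 1/√(LC) = 1/√(1.84 mH · 35.7 µF) = 3900 rad/s.
ζ = (R/2)·√(C/L) = (11.8/2)·√(35.7 µF/1.84 mH) = 0.822.
%OS = 100·exp(−πζ/√(1−ζ²)) = 1.08%.

%OS ≈ 1.08%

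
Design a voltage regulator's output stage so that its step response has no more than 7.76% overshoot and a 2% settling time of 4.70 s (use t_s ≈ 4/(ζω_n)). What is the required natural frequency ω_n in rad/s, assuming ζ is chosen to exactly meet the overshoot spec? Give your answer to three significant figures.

From %OS = 100·exp(−πζ/√(1−ζ²)), invert to get ζ = −ln(OS)/√(π² + ln²(OS)) with OS = 0.0776.
−ln 0.0776 = 2.556, so ζ = 2.556/√(π² + 6.534) = 0.631.
From t_s ≈ 4/(ζω_n): ω_n = 4/(ζ·t_s) = 4/(0.631·4.70) = 1.35 rad/s.

ω_n ≈ 1.35 rad/s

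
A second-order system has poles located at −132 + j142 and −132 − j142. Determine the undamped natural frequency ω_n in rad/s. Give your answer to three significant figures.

ω_n ≈ 194 rad/s

With σ = 132, ω_d = 142: ω_n = √(σ²+ω_d²) = 194 rad/s, ζ = σ/ω_n = 0.681.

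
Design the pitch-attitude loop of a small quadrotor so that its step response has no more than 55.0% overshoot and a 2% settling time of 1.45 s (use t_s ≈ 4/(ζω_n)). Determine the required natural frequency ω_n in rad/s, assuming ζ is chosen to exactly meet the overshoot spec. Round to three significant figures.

ω_n ≈ 14.8 rad/s

ζ = −ln(OS)/√(π² + (ln OS)²). With OS = 0.550, ln OS = −0.5978 and ζ = 0.5978/3.198 = 0.187.
From t_s ≈ 4/(ζω_n): ω_n = 4/(ζ·t_s) = 4/(0.187·1.45) = 14.8 rad/s.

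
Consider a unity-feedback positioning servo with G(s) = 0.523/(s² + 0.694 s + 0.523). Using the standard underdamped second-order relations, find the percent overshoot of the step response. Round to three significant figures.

Comparing the denominator to s² + 2ζω_n s + ω_n²: ω_n = √0.523 = 0.723 rad/s, and 2ζω_n = 0.694 so ζ = 0.694/(2·0.723) = 0.480.
Overshoot: exp(−π·0.480/√(1−0.480²)) = 0.179, i.e. 17.9%.

%OS ≈ 17.9%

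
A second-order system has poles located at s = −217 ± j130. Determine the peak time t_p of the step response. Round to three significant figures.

t_p ≈ 0.0242 s

t_p = π/ω_d with ω_d = 130 (the imaginary part), so t_p = 0.0242 s.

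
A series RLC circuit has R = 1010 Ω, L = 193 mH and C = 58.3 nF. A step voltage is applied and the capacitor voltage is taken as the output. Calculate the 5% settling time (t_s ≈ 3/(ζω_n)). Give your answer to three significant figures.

For a series RLC circuit (capacitor voltage as output), ω_n = 1/√(LC) = 1/√(193 mH · 58.3 nF) = 9430 rad/s.
ζ = (R/2)·√(C/L) = (1010/2)·√(58.3 nF/193 mH) = 0.278.
t_s ≈ 3/(ζω_n) = 0.00115 s.

t_s ≈ 0.00115 s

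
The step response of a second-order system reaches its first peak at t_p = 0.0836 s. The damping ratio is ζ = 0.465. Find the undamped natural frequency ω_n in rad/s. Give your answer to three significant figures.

Peak time t_p = π/ω_d, so ω_d = π/t_p = π/0.0836 = 37.6 rad/s.
ω_n = ω_d/√(1−ζ²) = 37.6/√0.784 = 42.4 rad/s.

ω_n ≈ 42.4 rad/s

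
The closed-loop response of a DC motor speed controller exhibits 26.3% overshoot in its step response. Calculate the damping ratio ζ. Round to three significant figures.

ζ = −ln(OS)/√(π² + (ln OS)²). With OS = 0.263, ln OS = −1.336 and ζ = 1.336/3.414 = 0.391.

ζ ≈ 0.391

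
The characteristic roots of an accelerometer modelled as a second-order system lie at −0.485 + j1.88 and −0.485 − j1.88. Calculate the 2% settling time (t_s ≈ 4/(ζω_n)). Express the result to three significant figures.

For poles at −σ ± jω_d, ζω_n = σ = 0.485, so t_s ≈ 4/σ = 8.25 s.

t_s ≈ 8.25 s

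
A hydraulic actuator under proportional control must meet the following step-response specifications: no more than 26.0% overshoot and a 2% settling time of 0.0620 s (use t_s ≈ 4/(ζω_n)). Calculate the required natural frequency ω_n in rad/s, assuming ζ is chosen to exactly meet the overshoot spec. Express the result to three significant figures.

ζ = −ln(OS)/√(π² + (ln OS)²). With OS = 0.260, ln OS = −1.347 and ζ = 1.347/3.418 = 0.394.
From t_s ≈ 4/(ζω_n): ω_n = 4/(ζ·t_s) = 4/(0.394·0.0620) = 164 rad/s.

ω_n ≈ 164 rad/s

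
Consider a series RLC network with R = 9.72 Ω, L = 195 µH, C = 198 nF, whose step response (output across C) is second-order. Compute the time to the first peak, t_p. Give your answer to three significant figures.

t_p ≈ 0.0000198 s

For a series RLC circuit (capacitor voltage as output), ω_n = 1/√(LC) = 1/√(195 µH · 198 nF) = 161000 rad/s.
ζ = (R/2)·√(C/L) = (9.72/2)·√(198 nF/195 µH) = 0.155.
ω_d = ω_n√(1−ζ²) = 159000 rad/s. t_p = π/ω_d = 0.0000198 s.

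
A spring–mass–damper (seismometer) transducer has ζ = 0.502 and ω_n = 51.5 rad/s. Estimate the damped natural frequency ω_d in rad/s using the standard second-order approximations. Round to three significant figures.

ω_d = ω_n√(1−ζ²) = 51.5·√0.748 = 44.5 rad/s.

ω_d ≈ 44.5 rad/s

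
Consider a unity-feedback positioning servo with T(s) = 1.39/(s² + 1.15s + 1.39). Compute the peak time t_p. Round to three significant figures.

t_p ≈ 3.05 s

Comparing the denominator to s² + 2ζω_n s + ω_n²: ω_n = √1.39 = 1.18 rad/s, and 2ζω_n = 1.15 so ζ = 1.15/(2·1.18) = 0.488.
The damped frequency ω_d = ω_n√(1−ζ²) = 1.03 rad/s. Then t_p = π/ω_d = 3.05 s.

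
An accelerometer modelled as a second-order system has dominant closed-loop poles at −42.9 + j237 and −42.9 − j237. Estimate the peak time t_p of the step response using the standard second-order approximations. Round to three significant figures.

t_p = π/ω_d with ω_d = 237 (the imaginary part), so t_p = 0.0133 s.

t_p ≈ 0.0133 s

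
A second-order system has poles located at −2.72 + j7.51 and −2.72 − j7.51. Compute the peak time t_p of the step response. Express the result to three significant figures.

t_p = π/ω_d with ω_d = 7.51 (the imaginary part), so t_p = 0.418 s.

t_p ≈ 0.418 s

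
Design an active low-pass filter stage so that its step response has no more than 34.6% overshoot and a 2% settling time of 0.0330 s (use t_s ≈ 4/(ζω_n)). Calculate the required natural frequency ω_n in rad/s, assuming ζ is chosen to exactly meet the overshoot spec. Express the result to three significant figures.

ω_n ≈ 379 rad/s

ζ = −ln(OS)/√(π² + (ln OS)²). With OS = 0.346, ln OS = −1.061 and ζ = 1.061/3.316 = 0.320.
Then ω_n = 4/(ζ t_s) = 4/(0.320 × 0.0330) = 379 rad/s.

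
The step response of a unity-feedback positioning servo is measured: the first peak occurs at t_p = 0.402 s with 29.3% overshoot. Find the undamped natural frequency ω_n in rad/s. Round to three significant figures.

ζ from %OS: ζ = |ln 0.293|/√(π²+ln²0.293) = 0.364.
From t_p = π/ω_d, ω_d = π/0.402 = 7.81 rad/s, so ω_n = ω_d/√(1−ζ²) = 8.39 rad/s.

ω_n ≈ 8.39 rad/s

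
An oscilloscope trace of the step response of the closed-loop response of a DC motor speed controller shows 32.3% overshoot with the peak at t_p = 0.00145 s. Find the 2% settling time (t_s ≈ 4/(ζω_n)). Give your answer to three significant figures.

The overshoot fixes ζ = −ln(OS)/√(π²+ln²(OS)) = 0.338.
From t_p = π/ω_d, ω_d = π/0.00145 = 2170 rad/s, so ω_n = ω_d/√(1−ζ²) = 2300 rad/s.
t_s ≈ 4/(ζω_n) = 4/(0.338·2300) = 0.00513 s.

t_s ≈ 0.00513 s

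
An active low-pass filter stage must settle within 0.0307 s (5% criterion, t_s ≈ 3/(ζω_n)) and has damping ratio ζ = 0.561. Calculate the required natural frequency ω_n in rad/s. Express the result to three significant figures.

Rearranging t_s ≈ 3/(ζω_n) gives ω_n = 3/(ζ·t_s) = 3/(0.561 × 0.0307) = 174 rad/s.

ω_n ≈ 174 rad/s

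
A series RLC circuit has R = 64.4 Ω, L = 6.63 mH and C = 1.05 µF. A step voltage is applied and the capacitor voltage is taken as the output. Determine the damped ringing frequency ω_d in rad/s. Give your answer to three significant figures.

For a series RLC circuit (capacitor voltage as output), ω_n = 1/√(LC) = 1/√(6.63 mH · 1.05 µF) = 12000 rad/s.
ζ = (R/2)·√(C/L) = (64.4/2)·√(1.05 µF/6.63 mH) = 0.405.
ω_d = 12000·√(1 − 0.405²) = 11000 rad/s.

ω_d ≈ 11000 rad/s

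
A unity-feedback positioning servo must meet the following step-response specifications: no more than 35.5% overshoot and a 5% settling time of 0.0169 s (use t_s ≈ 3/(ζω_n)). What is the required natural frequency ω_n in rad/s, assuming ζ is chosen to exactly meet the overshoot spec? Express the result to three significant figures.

ω_n ≈ 567 rad/s

From %OS = 100·exp(−πζ/√(1−ζ²)), invert to get ζ = −ln(OS)/√(π² + ln²(OS)) with OS = 0.355.
−ln 0.355 = 1.036, so ζ = 1.036/√(π² + 1.073) = 0.313.
Then ω_n = 3/(ζ t_s) = 3/(0.313 × 0.0169) = 567 rad/s.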